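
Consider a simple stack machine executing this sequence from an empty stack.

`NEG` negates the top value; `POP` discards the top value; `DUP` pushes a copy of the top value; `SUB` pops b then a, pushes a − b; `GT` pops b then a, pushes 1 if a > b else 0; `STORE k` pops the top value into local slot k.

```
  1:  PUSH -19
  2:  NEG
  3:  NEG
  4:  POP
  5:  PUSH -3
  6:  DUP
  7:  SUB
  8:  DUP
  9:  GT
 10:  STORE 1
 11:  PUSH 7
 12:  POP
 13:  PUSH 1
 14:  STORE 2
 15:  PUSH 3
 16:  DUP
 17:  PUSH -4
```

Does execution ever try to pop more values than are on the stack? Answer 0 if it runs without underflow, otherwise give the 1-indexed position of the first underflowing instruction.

PUSH -19  [-19]
NEG       [19]
NEG       [-19]
POP       []
PUSH -3   [-3]
DUP       [-3, -3]
SUB       [0]
DUP       [0, 0]
GT        [0]
STORE 1   []
PUSH 7    [7]
POP       []
PUSH 1    [1]
STORE 2   []
PUSH 3    [3]
DUP       [3, 3]
PUSH -4   [3, 3, -4]

0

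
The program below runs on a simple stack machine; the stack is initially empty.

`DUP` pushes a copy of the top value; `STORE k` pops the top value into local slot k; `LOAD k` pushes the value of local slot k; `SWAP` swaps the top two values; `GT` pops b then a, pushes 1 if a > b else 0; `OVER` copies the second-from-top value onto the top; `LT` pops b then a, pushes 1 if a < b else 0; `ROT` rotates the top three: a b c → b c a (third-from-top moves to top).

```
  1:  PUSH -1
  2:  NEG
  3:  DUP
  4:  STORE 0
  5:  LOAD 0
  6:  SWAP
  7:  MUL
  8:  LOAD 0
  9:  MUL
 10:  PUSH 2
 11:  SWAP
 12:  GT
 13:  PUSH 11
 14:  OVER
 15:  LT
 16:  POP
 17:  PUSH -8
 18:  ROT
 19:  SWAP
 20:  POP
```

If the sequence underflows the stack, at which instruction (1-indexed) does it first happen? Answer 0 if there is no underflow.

PUSH -1 -> [-1]
NEG     -> [1]
DUP     -> [1, 1]
STORE 0 -> [1]
LOAD 0  -> [1, 1]
SWAP    -> [1, 1]
MUL     -> [1]
LOAD 0  -> [1, 1]
MUL     -> [1]
PUSH 2  -> [1, 2]
SWAP    -> [2, 1]
GT      -> [1]
PUSH 11 -> [1, 11]
OVER    -> [1, 11, 1]
LT      -> [1, 0]
POP     -> [1]
PUSH -8 -> [1, -8]
ROT  — needs 3 operands, stack has 2 → underflow

18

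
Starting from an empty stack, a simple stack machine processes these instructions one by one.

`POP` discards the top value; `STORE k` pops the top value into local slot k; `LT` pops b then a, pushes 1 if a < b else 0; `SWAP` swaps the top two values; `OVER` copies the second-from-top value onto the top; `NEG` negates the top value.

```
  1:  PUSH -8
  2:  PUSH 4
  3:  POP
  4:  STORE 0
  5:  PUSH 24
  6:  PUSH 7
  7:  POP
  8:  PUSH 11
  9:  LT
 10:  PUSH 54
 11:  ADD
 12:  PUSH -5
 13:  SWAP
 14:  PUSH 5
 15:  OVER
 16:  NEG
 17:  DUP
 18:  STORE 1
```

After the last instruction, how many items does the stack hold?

4

PUSH -8 -> [-8]
PUSH 4  -> [-8, 4]
POP     -> [-8]
STORE 0 -> []
PUSH 24 -> [24]
PUSH 7  -> [24, 7]
POP     -> [24]
PUSH 11 -> [24, 11]
LT      -> [0]
PUSH 54 -> [0, 54]
ADD     -> [54]
PUSH -5 -> [54, -5]
SWAP    -> [-5, 54]
PUSH 5  -> [-5, 54, 5]
OVER    -> [-5, 54, 5, 54]
NEG     -> [-5, 54, 5, -54]
DUP     -> [-5, 54, 5, -54, -54]
STORE 1 -> [-5, 54, 5, -54]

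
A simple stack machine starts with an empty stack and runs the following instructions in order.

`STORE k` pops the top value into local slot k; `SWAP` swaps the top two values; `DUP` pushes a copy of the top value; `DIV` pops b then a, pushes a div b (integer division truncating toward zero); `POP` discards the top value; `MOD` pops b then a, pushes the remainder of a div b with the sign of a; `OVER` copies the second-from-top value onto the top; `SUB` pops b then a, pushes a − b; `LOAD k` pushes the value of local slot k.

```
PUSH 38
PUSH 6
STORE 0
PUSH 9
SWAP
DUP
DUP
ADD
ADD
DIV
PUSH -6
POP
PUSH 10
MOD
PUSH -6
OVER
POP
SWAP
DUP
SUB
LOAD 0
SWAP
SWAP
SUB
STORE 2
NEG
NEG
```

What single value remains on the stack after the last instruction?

PUSH 38 -> 38
PUSH 6  -> 38 6
STORE 0 -> 38
PUSH 9  -> 38 9
SWAP    -> 9 38
DUP     -> 9 38 38
DUP     -> 9 38 38 38
ADD     -> 9 38 76
ADD     -> 9 114
DIV     -> 0
PUSH -6 -> 0 -6
POP     -> 0
PUSH 10 -> 0 10
MOD     -> 0
PUSH -6 -> 0 -6
OVER    -> 0 -6 0
POP     -> 0 -6
SWAP    -> -6 0
DUP     -> -6 0 0
SUB     -> -6 0
LOAD 0  -> -6 0 6
SWAP    -> -6 6 0
SWAP    -> -6 0 6
SUB     -> -6 -6
STORE 2 -> -6
NEG     -> 6
NEG     -> -6

-6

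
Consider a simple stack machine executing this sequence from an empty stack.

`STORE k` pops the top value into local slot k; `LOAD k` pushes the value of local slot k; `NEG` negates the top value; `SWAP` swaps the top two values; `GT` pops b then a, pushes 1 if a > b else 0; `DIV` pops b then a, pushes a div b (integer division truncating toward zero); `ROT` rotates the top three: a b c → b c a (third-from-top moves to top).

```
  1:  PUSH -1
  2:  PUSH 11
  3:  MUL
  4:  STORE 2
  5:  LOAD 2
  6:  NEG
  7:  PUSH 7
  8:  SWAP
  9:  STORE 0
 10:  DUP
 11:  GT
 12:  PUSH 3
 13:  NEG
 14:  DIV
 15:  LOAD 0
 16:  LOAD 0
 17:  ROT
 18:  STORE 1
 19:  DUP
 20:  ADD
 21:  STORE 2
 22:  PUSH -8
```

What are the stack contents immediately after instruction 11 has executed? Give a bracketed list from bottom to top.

PUSH -1 → [-1]
PUSH 11 → [-1, 11]
MUL     → [-11]
STORE 2 → []
LOAD 2  → [-11]
NEG     → [11]
PUSH 7  → [11, 7]
SWAP    → [7, 11]
STORE 0 → [7]
DUP     → [7, 7]
GT      → [0]

[0]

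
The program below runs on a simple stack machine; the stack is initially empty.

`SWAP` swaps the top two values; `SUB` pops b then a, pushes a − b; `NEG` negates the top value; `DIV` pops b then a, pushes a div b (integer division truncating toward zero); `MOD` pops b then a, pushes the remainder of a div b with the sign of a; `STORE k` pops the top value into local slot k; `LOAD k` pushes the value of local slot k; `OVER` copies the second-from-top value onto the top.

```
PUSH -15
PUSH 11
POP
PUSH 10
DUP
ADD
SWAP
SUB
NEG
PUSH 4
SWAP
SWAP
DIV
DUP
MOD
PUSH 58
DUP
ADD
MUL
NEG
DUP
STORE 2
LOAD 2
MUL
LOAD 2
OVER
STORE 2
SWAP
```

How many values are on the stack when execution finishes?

PUSH -15 -> -15
PUSH 11  -> -15 11
POP      -> -15
PUSH 10  -> -15 10
DUP      -> -15 10 10
ADD      -> -15 20
SWAP     -> 20 -15
SUB      -> 35
NEG      -> -35
PUSH 4   -> -35 4
SWAP     -> 4 -35
SWAP     -> -35 4
DIV      -> -8
DUP      -> -8 -8
MOD      -> 0
PUSH 58  -> 0 58
DUP      -> 0 58 58
ADD      -> 0 116
MUL      -> 0
NEG      -> 0
DUP      -> 0 0
STORE 2  -> 0
LOAD 2   -> 0 0
MUL      -> 0
LOAD 2   -> 0 0
OVER     -> 0 0 0
STORE 2  -> 0 0
SWAP     -> 0 0

2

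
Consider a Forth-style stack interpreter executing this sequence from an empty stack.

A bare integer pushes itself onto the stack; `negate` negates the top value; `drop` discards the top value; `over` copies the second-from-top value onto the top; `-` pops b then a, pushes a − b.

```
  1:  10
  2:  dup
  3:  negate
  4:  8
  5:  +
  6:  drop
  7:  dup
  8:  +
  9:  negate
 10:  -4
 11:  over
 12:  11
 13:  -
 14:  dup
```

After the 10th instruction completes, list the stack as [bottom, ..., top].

10      10
dup     10 10
negate  10 -10
8       10 -10 8
+       10 -2
drop    10
dup     10 10
+       20
negate  -20
-4      -20 -4

[-20, -4]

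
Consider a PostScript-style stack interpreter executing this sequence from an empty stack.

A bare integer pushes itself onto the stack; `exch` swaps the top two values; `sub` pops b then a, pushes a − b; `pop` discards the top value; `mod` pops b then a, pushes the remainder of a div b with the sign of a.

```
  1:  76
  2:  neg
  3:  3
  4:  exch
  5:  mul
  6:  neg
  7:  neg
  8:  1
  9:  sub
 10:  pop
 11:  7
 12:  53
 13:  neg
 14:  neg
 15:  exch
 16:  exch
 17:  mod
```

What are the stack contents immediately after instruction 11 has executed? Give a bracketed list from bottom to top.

[7]

76   : [76]
neg  : [-76]
3    : [-76, 3]
exch : [3, -76]
mul  : [-228]
neg  : [228]
neg  : [-228]
1    : [-228, 1]
sub  : [-229]
pop  : []
7    : [7]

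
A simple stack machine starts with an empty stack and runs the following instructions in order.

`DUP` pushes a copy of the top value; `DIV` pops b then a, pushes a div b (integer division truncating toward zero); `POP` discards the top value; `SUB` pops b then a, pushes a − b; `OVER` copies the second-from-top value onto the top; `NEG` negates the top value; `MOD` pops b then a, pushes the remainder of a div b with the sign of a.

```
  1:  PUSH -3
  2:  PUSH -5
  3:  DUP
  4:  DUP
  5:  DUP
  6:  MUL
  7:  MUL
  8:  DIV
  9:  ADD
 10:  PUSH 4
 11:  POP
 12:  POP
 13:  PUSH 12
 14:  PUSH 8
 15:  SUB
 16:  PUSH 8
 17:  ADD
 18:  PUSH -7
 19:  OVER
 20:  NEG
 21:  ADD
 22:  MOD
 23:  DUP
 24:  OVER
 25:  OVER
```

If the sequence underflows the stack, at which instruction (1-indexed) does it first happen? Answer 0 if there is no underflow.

0

PUSH -3 → -3
PUSH -5 → -3 -5
DUP     → -3 -5 -5
DUP     → -3 -5 -5 -5
DUP     → -3 -5 -5 -5 -5
MUL     → -3 -5 -5 25
MUL     → -3 -5 -125
DIV     → -3 0
ADD     → -3
PUSH 4  → -3 4
POP     → -3
POP     → (empty)
PUSH 12 → 12
PUSH 8  → 12 8
SUB     → 4
PUSH 8  → 4 8
ADD     → 12
PUSH -7 → 12 -7
OVER    → 12 -7 12
NEG     → 12 -7 -12
ADD     → 12 -19
MOD     → 12
DUP     → 12 12
OVER    → 12 12 12
OVER    → 12 12 12 12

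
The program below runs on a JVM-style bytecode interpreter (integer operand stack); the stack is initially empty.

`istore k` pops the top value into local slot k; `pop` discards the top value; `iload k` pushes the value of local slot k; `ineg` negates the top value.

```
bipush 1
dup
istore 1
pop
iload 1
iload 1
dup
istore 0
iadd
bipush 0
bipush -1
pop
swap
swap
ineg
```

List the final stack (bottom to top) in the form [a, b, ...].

[2, 0]

bipush 1  → 1
dup       → 1 1
istore 1  → 1
pop       → (empty)
iload 1   → 1
iload 1   → 1 1
dup       → 1 1 1
istore 0  → 1 1
iadd      → 2
bipush 0  → 2 0
bipush -1 → 2 0 -1
pop       → 2 0
swap      → 0 2
swap      → 2 0
ineg      → 2 0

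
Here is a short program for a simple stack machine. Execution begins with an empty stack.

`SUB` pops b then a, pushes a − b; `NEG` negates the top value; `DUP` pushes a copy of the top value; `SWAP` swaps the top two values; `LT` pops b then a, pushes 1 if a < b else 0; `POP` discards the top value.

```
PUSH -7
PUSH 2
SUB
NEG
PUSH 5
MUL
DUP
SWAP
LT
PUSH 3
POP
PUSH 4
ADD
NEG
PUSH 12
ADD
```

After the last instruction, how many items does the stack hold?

1

PUSH -7 : [-7]
PUSH 2  : [-7, 2]
SUB     : [-9]
NEG     : [9]
PUSH 5  : [9, 5]
MUL     : [45]
DUP     : [45, 45]
SWAP    : [45, 45]
LT      : [0]
PUSH 3  : [0, 3]
POP     : [0]
PUSH 4  : [0, 4]
ADD     : [4]
NEG     : [-4]
PUSH 12 : [-4, 12]
ADD     : [8]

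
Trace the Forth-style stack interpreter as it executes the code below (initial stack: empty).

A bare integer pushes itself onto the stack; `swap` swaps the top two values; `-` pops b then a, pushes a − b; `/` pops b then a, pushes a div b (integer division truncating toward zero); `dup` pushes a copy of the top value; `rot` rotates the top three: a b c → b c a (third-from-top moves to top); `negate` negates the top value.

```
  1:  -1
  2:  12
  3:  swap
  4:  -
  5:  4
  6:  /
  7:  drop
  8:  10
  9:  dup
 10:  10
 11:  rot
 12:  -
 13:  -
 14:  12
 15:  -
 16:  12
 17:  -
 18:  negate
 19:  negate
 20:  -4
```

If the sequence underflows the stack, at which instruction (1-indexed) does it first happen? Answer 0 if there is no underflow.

-1     : -1
12     : -1 12
swap   : 12 -1
-      : 13
4      : 13 4
/      : 3
drop   : (empty)
10     : 10
dup    : 10 10
10     : 10 10 10
rot    : 10 10 10
-      : 10 0
-      : 10
12     : 10 12
-      : -2
12     : -2 12
-      : -14
negate : 14
negate : -14
-4     : -14 -4

0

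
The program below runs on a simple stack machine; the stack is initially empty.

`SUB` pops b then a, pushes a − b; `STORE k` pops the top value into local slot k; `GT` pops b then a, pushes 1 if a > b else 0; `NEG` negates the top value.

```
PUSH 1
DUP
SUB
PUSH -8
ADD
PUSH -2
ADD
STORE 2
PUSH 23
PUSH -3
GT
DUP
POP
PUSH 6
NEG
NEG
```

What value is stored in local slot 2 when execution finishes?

-10

PUSH 1   1
DUP      1 1
SUB      0
PUSH -8  0 -8
ADD      -8
PUSH -2  -8 -2
ADD      -10
STORE 2  (empty)
PUSH 23  23
PUSH -3  23 -3
GT       1
DUP      1 1
POP      1
PUSH 6   1 6
NEG      1 -6
NEG      1 6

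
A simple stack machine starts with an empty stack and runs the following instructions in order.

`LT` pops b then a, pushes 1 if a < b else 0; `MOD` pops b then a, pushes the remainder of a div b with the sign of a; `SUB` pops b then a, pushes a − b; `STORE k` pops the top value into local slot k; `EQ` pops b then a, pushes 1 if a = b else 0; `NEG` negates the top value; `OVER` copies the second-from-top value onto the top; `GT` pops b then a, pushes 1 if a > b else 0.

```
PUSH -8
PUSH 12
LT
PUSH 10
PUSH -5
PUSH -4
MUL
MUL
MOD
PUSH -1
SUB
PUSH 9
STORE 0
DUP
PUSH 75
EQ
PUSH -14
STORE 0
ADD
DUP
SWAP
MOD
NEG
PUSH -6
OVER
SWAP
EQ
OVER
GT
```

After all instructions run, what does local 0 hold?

PUSH -8  : -8
PUSH 12  : -8 12
LT       : 1
PUSH 10  : 1 10
PUSH -5  : 1 10 -5
PUSH -4  : 1 10 -5 -4
MUL      : 1 10 20
MUL      : 1 200
MOD      : 1
PUSH -1  : 1 -1
SUB      : 2
PUSH 9   : 2 9
STORE 0  : 2
DUP      : 2 2
PUSH 75  : 2 2 75
EQ       : 2 0
PUSH -14 : 2 0 -14
STORE 0  : 2 0
ADD      : 2
DUP      : 2 2
SWAP     : 2 2
MOD      : 0
NEG      : 0
PUSH -6  : 0 -6
OVER     : 0 -6 0
SWAP     : 0 0 -6
EQ       : 0 0
OVER     : 0 0 0
GT       : 0 0

-14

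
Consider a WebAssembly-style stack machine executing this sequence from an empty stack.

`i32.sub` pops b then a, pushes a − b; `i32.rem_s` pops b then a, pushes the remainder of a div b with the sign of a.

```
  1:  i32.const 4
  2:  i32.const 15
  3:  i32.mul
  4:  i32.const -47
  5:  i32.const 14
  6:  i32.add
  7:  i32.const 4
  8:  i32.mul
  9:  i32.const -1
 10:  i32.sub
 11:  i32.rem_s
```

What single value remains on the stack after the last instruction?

i32.const 4    [4]
i32.const 15   [4, 15]
i32.mul        [60]
i32.const -47  [60, -47]
i32.const 14   [60, -47, 14]
i32.add        [60, -33]
i32.const 4    [60, -33, 4]
i32.mul        [60, -132]
i32.const -1   [60, -132, -1]
i32.sub        [60, -131]
i32.rem_s      [60]

60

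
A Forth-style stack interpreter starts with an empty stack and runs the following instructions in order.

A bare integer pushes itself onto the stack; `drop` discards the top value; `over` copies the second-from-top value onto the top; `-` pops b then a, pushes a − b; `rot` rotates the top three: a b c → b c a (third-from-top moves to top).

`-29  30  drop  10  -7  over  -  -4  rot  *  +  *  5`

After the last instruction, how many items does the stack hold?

2

-29  → [-29]
30   → [-29, 30]
drop → [-29]
10   → [-29, 10]
-7   → [-29, 10, -7]
over → [-29, 10, -7, 10]
-    → [-29, 10, -17]
-4   → [-29, 10, -17, -4]
rot  → [-29, -17, -4, 10]
*    → [-29, -17, -40]
+    → [-29, -57]
*    → [1653]
5    → [1653, 5]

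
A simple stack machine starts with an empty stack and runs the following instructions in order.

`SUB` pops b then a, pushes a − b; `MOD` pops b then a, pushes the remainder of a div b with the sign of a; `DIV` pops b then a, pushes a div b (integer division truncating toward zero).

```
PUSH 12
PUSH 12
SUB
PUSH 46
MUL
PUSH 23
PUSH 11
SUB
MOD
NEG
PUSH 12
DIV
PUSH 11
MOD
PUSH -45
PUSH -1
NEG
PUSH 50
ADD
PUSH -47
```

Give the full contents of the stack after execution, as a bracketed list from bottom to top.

PUSH 12  : 12
PUSH 12  : 12 12
SUB      : 0
PUSH 46  : 0 46
MUL      : 0
PUSH 23  : 0 23
PUSH 11  : 0 23 11
SUB      : 0 12
MOD      : 0
NEG      : 0
PUSH 12  : 0 12
DIV      : 0
PUSH 11  : 0 11
MOD      : 0
PUSH -45 : 0 -45
PUSH -1  : 0 -45 -1
NEG      : 0 -45 1
PUSH 50  : 0 -45 1 50
ADD      : 0 -45 51
PUSH -47 : 0 -45 51 -47

[0, -45, 51, -47]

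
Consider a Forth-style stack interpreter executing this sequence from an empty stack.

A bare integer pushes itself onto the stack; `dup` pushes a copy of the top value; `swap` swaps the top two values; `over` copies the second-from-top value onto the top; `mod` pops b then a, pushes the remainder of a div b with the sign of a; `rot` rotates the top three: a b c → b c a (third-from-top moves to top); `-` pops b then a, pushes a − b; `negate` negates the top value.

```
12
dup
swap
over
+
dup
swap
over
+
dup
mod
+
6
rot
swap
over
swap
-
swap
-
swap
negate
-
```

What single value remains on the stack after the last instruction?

12      [12]
dup     [12, 12]
swap    [12, 12]
over    [12, 12, 12]
+       [12, 24]
dup     [12, 24, 24]
swap    [12, 24, 24]
over    [12, 24, 24, 24]
+       [12, 24, 48]
dup     [12, 24, 48, 48]
mod     [12, 24, 0]
+       [12, 24]
6       [12, 24, 6]
rot     [24, 6, 12]
swap    [24, 12, 6]
over    [24, 12, 6, 12]
swap    [24, 12, 12, 6]
-       [24, 12, 6]
swap    [24, 6, 12]
-       [24, -6]
swap    [-6, 24]
negate  [-6, -24]
-       [18]

18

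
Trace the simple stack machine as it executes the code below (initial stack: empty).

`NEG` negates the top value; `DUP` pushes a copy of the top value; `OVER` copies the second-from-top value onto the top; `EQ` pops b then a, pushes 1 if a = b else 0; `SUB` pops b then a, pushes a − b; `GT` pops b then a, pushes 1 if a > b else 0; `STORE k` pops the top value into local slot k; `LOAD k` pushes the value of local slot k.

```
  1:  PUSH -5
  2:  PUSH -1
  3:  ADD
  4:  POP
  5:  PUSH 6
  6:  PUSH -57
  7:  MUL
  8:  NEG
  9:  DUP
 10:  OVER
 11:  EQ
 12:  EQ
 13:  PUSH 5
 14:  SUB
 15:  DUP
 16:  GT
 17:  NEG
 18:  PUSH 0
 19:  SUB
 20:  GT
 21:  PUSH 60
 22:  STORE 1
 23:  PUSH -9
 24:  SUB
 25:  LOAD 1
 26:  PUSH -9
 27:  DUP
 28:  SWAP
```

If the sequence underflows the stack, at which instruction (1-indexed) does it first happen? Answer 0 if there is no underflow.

PUSH -5  : [-5]
PUSH -1  : [-5, -1]
ADD      : [-6]
POP      : []
PUSH 6   : [6]
PUSH -57 : [6, -57]
MUL      : [-342]
NEG      : [342]
DUP      : [342, 342]
OVER     : [342, 342, 342]
EQ       : [342, 1]
EQ       : [0]
PUSH 5   : [0, 5]
SUB      : [-5]
DUP      : [-5, -5]
GT       : [0]
NEG      : [0]
PUSH 0   : [0, 0]
SUB      : [0]
GT  — needs 2 operands, stack has 1 → underflow

20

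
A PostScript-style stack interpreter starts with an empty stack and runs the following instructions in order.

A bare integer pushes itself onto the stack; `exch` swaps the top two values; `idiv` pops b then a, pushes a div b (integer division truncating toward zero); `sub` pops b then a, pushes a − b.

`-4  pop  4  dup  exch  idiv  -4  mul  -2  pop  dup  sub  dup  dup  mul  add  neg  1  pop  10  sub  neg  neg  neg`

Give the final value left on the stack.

10

-4    -4
pop   (empty)
4     4
dup   4 4
exch  4 4
idiv  1
-4    1 -4
mul   -4
-2    -4 -2
pop   -4
dup   -4 -4
sub   0
dup   0 0
dup   0 0 0
mul   0 0
add   0
neg   0
1     0 1
pop   0
10    0 10
sub   -10
neg   10
neg   -10
neg   10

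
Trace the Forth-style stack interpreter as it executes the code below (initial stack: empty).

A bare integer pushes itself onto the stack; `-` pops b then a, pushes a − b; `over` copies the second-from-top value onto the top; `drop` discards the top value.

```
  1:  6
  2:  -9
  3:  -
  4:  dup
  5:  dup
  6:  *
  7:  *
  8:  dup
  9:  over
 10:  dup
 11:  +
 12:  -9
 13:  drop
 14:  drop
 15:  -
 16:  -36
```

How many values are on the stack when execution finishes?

6    → [6]
-9   → [6, -9]
-    → [15]
dup  → [15, 15]
dup  → [15, 15, 15]
*    → [15, 225]
*    → [3375]
dup  → [3375, 3375]
over → [3375, 3375, 3375]
dup  → [3375, 3375, 3375, 3375]
+    → [3375, 3375, 6750]
-9   → [3375, 3375, 6750, -9]
drop → [3375, 3375, 6750]
drop → [3375, 3375]
-    → [0]
-36  → [0, -36]

2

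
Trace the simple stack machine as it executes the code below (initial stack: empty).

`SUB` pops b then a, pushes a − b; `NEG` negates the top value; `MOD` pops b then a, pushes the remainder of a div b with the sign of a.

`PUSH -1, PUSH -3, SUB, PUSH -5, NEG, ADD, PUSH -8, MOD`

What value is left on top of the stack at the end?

PUSH -1 -> [-1]
PUSH -3 -> [-1, -3]
SUB     -> [2]
PUSH -5 -> [2, -5]
NEG     -> [2, 5]
ADD     -> [7]
PUSH -8 -> [7, -8]
MOD     -> [7]

7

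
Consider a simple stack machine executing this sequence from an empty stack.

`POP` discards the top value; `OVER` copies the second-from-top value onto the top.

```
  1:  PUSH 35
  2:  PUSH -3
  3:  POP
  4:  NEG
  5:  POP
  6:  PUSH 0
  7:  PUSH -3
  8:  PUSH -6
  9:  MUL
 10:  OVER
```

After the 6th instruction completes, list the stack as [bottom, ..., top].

PUSH 35 → 35
PUSH -3 → 35 -3
POP     → 35
NEG     → -35
POP     → (empty)
PUSH 0  → 0

[0]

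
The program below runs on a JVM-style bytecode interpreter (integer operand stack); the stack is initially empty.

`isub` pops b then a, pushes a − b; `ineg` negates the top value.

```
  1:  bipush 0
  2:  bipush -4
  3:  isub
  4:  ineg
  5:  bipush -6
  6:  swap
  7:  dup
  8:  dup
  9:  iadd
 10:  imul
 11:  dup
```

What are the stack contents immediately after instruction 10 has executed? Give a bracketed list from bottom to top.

bipush 0  : 0
bipush -4 : 0 -4
isub      : 4
ineg      : -4
bipush -6 : -4 -6
swap      : -6 -4
dup       : -6 -4 -4
dup       : -6 -4 -4 -4
iadd      : -6 -4 -8
imul      : -6 32

[-6, 32]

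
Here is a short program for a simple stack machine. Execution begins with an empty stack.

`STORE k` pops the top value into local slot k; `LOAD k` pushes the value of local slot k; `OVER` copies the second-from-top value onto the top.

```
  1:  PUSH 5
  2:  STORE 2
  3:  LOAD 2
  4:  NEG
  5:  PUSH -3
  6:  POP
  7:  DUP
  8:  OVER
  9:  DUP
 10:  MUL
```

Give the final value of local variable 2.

PUSH 5  -> [5]
STORE 2 -> []
LOAD 2  -> [5]
NEG     -> [-5]
PUSH -3 -> [-5, -3]
POP     -> [-5]
DUP     -> [-5, -5]
OVER    -> [-5, -5, -5]
DUP     -> [-5, -5, -5, -5]
MUL     -> [-5, -5, 25]

5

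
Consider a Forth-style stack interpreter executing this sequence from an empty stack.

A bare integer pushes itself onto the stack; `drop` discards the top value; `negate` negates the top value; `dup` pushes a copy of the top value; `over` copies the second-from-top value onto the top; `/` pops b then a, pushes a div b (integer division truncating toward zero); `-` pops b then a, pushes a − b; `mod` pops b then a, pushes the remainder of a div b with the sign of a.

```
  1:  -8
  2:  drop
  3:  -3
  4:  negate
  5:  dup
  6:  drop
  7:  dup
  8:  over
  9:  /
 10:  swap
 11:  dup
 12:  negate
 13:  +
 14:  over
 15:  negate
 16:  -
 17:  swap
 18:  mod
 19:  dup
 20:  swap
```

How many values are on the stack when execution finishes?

2

-8     : [-8]
drop   : []
-3     : [-3]
negate : [3]
dup    : [3, 3]
drop   : [3]
dup    : [3, 3]
over   : [3, 3, 3]
/      : [3, 1]
swap   : [1, 3]
dup    : [1, 3, 3]
negate : [1, 3, -3]
+      : [1, 0]
over   : [1, 0, 1]
negate : [1, 0, -1]
-      : [1, 1]
swap   : [1, 1]
mod    : [0]
dup    : [0, 0]
swap   : [0, 0]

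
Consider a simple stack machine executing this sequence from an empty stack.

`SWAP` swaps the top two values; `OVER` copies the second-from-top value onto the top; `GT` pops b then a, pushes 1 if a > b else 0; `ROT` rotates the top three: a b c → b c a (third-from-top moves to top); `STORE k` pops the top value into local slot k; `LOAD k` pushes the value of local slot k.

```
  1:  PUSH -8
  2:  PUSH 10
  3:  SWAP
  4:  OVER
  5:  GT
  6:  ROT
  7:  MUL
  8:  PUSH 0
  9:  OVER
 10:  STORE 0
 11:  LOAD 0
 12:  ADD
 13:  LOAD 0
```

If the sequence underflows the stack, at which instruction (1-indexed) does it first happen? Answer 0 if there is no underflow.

PUSH -8 : -8
PUSH 10 : -8 10
SWAP    : 10 -8
OVER    : 10 -8 10
GT      : 10 0
ROT  — needs 3 operands, stack has 2 → underflow

6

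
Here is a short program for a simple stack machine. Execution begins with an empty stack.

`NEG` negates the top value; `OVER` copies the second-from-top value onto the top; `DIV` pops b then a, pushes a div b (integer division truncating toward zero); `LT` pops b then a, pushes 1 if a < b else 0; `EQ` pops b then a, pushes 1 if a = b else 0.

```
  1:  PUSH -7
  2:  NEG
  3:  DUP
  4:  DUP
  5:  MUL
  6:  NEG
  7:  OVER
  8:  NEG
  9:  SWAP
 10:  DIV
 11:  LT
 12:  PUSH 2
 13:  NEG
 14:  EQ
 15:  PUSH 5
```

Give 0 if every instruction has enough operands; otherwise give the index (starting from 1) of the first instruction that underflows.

0

PUSH -7 : -7
NEG     : 7
DUP     : 7 7
DUP     : 7 7 7
MUL     : 7 49
NEG     : 7 -49
OVER    : 7 -49 7
NEG     : 7 -49 -7
SWAP    : 7 -7 -49
DIV     : 7 0
LT      : 0
PUSH 2  : 0 2
NEG     : 0 -2
EQ      : 0
PUSH 5  : 0 5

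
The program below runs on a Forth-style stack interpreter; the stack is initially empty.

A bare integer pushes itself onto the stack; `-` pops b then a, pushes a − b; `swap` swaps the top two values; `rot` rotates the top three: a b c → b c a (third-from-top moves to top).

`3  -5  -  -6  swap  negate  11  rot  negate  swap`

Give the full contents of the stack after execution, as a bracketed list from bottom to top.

[-8, 6, 11]

3      → [3]
-5     → [3, -5]
-      → [8]
-6     → [8, -6]
swap   → [-6, 8]
negate → [-6, -8]
11     → [-6, -8, 11]
rot    → [-8, 11, -6]
negate → [-8, 11, 6]
swap   → [-8, 6, 11]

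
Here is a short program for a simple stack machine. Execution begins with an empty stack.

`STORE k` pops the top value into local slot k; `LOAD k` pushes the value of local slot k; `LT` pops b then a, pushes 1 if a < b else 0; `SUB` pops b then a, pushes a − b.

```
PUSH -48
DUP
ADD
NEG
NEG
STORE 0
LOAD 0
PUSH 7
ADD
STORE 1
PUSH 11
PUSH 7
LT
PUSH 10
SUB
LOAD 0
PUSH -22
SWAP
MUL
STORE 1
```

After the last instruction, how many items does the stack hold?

1

PUSH -48 → -48
DUP      → -48 -48
ADD      → -96
NEG      → 96
NEG      → -96
STORE 0  → (empty)
LOAD 0   → -96
PUSH 7   → -96 7
ADD      → -89
STORE 1  → (empty)
PUSH 11  → 11
PUSH 7   → 11 7
LT       → 0
PUSH 10  → 0 10
SUB      → -10
LOAD 0   → -10 -96
PUSH -22 → -10 -96 -22
SWAP     → -10 -22 -96
MUL      → -10 2112
STORE 1  → -10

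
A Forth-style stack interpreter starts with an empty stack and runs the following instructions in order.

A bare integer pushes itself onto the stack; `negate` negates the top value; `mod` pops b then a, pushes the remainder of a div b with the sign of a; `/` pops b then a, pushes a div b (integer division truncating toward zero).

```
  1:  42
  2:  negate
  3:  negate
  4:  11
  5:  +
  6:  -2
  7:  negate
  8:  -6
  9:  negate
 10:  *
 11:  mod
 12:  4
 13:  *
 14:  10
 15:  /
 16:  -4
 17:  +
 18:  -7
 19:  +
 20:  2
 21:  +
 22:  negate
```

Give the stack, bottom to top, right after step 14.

42     : [42]
negate : [-42]
negate : [42]
11     : [42, 11]
+      : [53]
-2     : [53, -2]
negate : [53, 2]
-6     : [53, 2, -6]
negate : [53, 2, 6]
*      : [53, 12]
mod    : [5]
4      : [5, 4]
*      : [20]
10     : [20, 10]

[20, 10]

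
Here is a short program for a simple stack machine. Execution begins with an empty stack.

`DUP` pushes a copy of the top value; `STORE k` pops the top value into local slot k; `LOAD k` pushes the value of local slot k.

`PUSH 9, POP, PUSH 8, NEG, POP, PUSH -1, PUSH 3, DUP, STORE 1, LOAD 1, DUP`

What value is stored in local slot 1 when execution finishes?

PUSH 9   9
POP      (empty)
PUSH 8   8
NEG      -8
POP      (empty)
PUSH -1  -1
PUSH 3   -1 3
DUP      -1 3 3
STORE 1  -1 3
LOAD 1   -1 3 3
DUP      -1 3 3 3

3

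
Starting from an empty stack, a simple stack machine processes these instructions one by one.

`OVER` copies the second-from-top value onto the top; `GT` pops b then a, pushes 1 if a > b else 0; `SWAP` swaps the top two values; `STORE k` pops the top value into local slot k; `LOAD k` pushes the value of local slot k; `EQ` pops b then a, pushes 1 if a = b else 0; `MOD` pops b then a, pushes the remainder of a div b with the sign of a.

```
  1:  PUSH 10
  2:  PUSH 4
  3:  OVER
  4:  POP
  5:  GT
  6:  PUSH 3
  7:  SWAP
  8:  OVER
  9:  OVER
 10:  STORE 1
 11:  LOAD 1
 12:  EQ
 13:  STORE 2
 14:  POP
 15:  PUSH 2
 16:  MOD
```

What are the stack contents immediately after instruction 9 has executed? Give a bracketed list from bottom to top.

PUSH 10 → 10
PUSH 4  → 10 4
OVER    → 10 4 10
POP     → 10 4
GT      → 1
PUSH 3  → 1 3
SWAP    → 3 1
OVER    → 3 1 3
OVER    → 3 1 3 1

[3, 1, 3, 1]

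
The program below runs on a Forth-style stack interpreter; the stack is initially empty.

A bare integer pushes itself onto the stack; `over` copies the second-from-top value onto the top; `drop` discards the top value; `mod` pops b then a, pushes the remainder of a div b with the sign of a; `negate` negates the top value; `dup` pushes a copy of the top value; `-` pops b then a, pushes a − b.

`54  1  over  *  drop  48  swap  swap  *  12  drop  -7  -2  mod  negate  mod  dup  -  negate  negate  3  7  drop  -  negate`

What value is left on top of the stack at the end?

3

54     → 54
1      → 54 1
over   → 54 1 54
*      → 54 54
drop   → 54
48     → 54 48
swap   → 48 54
swap   → 54 48
*      → 2592
12     → 2592 12
drop   → 2592
-7     → 2592 -7
-2     → 2592 -7 -2
mod    → 2592 -1
negate → 2592 1
mod    → 0
dup    → 0 0
-      → 0
negate → 0
negate → 0
3      → 0 3
7      → 0 3 7
drop   → 0 3
-      → -3
negate → 3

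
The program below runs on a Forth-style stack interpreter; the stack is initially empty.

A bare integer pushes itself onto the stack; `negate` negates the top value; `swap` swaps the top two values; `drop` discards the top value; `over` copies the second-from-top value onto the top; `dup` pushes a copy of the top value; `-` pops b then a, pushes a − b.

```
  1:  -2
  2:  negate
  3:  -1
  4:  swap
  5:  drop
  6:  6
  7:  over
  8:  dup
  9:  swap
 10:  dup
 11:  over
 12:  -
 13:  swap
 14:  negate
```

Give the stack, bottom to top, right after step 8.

-2      -2
negate  2
-1      2 -1
swap    -1 2
drop    -1
6       -1 6
over    -1 6 -1
dup     -1 6 -1 -1

[-1, 6, -1, -1]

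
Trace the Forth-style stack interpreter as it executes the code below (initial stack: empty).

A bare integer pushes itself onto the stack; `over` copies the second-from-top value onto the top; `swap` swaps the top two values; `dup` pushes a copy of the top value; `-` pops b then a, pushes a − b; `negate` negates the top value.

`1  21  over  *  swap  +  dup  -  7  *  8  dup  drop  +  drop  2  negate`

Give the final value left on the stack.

1       [1]
21      [1, 21]
over    [1, 21, 1]
*       [1, 21]
swap    [21, 1]
+       [22]
dup     [22, 22]
-       [0]
7       [0, 7]
*       [0]
8       [0, 8]
dup     [0, 8, 8]
drop    [0, 8]
+       [8]
drop    []
2       [2]
negate  [-2]

-2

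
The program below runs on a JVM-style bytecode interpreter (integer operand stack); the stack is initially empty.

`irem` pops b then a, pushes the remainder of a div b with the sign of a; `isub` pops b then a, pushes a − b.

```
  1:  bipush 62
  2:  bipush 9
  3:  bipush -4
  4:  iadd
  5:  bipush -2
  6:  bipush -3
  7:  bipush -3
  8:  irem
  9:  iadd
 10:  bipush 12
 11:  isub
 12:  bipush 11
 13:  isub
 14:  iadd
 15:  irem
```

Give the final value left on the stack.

2

bipush 62  62
bipush 9   62 9
bipush -4  62 9 -4
iadd       62 5
bipush -2  62 5 -2
bipush -3  62 5 -2 -3
bipush -3  62 5 -2 -3 -3
irem       62 5 -2 0
iadd       62 5 -2
bipush 12  62 5 -2 12
isub       62 5 -14
bipush 11  62 5 -14 11
isub       62 5 -25
iadd       62 -20
irem       2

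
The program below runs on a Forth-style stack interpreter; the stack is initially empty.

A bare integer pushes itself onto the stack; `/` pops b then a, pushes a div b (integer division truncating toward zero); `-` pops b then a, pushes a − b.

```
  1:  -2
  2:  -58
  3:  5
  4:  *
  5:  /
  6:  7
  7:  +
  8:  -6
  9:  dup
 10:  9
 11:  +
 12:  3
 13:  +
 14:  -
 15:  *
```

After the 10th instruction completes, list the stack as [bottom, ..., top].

-2  : [-2]
-58 : [-2, -58]
5   : [-2, -58, 5]
*   : [-2, -290]
/   : [0]
7   : [0, 7]
+   : [7]
-6  : [7, -6]
dup : [7, -6, -6]
9   : [7, -6, -6, 9]

[7, -6, -6, 9]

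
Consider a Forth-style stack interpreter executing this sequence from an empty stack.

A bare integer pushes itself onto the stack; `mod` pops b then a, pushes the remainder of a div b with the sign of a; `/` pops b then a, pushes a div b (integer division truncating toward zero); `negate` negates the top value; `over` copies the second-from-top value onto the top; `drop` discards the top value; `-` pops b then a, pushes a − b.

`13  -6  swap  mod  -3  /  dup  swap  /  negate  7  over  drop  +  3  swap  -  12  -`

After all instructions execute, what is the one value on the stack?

13      [13]
-6      [13, -6]
swap    [-6, 13]
mod     [-6]
-3      [-6, -3]
/       [2]
dup     [2, 2]
swap    [2, 2]
/       [1]
negate  [-1]
7       [-1, 7]
over    [-1, 7, -1]
drop    [-1, 7]
+       [6]
3       [6, 3]
swap    [3, 6]
-       [-3]
12      [-3, 12]
-       [-15]

-15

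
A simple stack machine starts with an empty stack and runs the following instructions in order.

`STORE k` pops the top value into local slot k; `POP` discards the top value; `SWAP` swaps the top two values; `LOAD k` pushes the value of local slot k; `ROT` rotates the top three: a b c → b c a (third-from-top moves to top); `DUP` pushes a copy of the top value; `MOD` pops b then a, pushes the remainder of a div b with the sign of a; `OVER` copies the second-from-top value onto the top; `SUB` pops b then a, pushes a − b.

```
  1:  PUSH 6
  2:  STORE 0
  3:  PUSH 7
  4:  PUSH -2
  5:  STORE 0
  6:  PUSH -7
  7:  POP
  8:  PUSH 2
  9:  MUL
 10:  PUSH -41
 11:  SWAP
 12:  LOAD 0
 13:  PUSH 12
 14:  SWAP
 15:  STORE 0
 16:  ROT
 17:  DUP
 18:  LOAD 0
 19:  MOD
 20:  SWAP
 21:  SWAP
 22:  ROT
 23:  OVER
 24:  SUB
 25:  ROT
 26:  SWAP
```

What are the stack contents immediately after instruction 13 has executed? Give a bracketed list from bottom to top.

[-41, 14, -2, 12]

PUSH 6   -> 6
STORE 0  -> (empty)
PUSH 7   -> 7
PUSH -2  -> 7 -2
STORE 0  -> 7
PUSH -7  -> 7 -7
POP      -> 7
PUSH 2   -> 7 2
MUL      -> 14
PUSH -41 -> 14 -41
SWAP     -> -41 14
LOAD 0   -> -41 14 -2
PUSH 12  -> -41 14 -2 12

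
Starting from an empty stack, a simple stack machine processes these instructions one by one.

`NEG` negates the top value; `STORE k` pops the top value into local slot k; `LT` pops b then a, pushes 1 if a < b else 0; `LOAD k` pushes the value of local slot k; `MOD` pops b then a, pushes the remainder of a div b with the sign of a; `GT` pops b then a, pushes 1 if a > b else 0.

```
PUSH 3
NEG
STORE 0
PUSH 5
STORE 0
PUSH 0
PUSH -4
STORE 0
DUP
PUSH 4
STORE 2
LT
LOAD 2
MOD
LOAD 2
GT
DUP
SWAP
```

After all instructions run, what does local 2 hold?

PUSH 3  -> [3]
NEG     -> [-3]
STORE 0 -> []
PUSH 5  -> [5]
STORE 0 -> []
PUSH 0  -> [0]
PUSH -4 -> [0, -4]
STORE 0 -> [0]
DUP     -> [0, 0]
PUSH 4  -> [0, 0, 4]
STORE 2 -> [0, 0]
LT      -> [0]
LOAD 2  -> [0, 4]
MOD     -> [0]
LOAD 2  -> [0, 4]
GT      -> [0]
DUP     -> [0, 0]
SWAP    -> [0, 0]

4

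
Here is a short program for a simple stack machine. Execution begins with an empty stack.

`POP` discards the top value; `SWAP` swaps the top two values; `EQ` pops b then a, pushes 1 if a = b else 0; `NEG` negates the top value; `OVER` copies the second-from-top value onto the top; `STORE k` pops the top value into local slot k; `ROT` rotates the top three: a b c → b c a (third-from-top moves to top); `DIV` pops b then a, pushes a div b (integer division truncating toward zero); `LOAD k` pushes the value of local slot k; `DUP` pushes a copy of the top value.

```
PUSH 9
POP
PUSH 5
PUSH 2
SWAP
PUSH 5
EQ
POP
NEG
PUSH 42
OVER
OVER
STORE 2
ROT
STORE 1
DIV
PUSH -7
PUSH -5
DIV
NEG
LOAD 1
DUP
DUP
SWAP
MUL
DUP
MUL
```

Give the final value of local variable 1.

PUSH 9  → [9]
POP     → []
PUSH 5  → [5]
PUSH 2  → [5, 2]
SWAP    → [2, 5]
PUSH 5  → [2, 5, 5]
EQ      → [2, 1]
POP     → [2]
NEG     → [-2]
PUSH 42 → [-2, 42]
OVER    → [-2, 42, -2]
OVER    → [-2, 42, -2, 42]
STORE 2 → [-2, 42, -2]
ROT     → [42, -2, -2]
STORE 1 → [42, -2]
DIV     → [-21]
PUSH -7 → [-21, -7]
PUSH -5 → [-21, -7, -5]
DIV     → [-21, 1]
NEG     → [-21, -1]
LOAD 1  → [-21, -1, -2]
DUP     → [-21, -1, -2, -2]
DUP     → [-21, -1, -2, -2, -2]
SWAP    → [-21, -1, -2, -2, -2]
MUL     → [-21, -1, -2, 4]
DUP     → [-21, -1, -2, 4, 4]
MUL     → [-21, -1, -2, 16]

-2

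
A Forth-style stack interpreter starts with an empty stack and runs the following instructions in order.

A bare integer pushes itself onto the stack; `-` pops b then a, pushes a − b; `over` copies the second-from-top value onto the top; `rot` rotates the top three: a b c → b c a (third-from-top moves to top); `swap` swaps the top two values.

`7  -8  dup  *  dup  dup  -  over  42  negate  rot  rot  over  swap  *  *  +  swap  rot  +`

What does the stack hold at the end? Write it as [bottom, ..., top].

[-42, 71]

7      → [7]
-8     → [7, -8]
dup    → [7, -8, -8]
*      → [7, 64]
dup    → [7, 64, 64]
dup    → [7, 64, 64, 64]
-      → [7, 64, 0]
over   → [7, 64, 0, 64]
42     → [7, 64, 0, 64, 42]
negate → [7, 64, 0, 64, -42]
rot    → [7, 64, 64, -42, 0]
rot    → [7, 64, -42, 0, 64]
over   → [7, 64, -42, 0, 64, 0]
swap   → [7, 64, -42, 0, 0, 64]
*      → [7, 64, -42, 0, 0]
*      → [7, 64, -42, 0]
+      → [7, 64, -42]
swap   → [7, -42, 64]
rot    → [-42, 64, 7]
+      → [-42, 71]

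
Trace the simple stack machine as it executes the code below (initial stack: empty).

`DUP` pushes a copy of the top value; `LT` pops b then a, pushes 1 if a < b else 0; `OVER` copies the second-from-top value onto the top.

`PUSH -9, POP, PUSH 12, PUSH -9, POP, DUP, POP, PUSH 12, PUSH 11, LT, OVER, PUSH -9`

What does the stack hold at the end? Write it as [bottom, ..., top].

PUSH -9 → [-9]
POP     → []
PUSH 12 → [12]
PUSH -9 → [12, -9]
POP     → [12]
DUP     → [12, 12]
POP     → [12]
PUSH 12 → [12, 12]
PUSH 11 → [12, 12, 11]
LT      → [12, 0]
OVER    → [12, 0, 12]
PUSH -9 → [12, 0, 12, -9]

[12, 0, 12, -9]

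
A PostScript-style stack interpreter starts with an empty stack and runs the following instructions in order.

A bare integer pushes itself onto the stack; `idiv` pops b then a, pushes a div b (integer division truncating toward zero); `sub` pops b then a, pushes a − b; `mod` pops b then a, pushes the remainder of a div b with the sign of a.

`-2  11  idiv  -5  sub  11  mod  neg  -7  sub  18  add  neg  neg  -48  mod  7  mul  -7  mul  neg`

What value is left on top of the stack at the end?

980

-2   -> -2
11   -> -2 11
idiv -> 0
-5   -> 0 -5
sub  -> 5
11   -> 5 11
mod  -> 5
neg  -> -5
-7   -> -5 -7
sub  -> 2
18   -> 2 18
add  -> 20
neg  -> -20
neg  -> 20
-48  -> 20 -48
mod  -> 20
7    -> 20 7
mul  -> 140
-7   -> 140 -7
mul  -> -980
neg  -> 980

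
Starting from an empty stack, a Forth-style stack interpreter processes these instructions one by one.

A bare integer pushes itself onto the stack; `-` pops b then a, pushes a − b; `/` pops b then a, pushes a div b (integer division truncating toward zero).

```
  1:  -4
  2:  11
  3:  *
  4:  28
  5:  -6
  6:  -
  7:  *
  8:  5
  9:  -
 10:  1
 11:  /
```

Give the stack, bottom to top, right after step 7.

-4 : -4
11 : -4 11
*  : -44
28 : -44 28
-6 : -44 28 -6
-  : -44 34
*  : -1496

[-1496]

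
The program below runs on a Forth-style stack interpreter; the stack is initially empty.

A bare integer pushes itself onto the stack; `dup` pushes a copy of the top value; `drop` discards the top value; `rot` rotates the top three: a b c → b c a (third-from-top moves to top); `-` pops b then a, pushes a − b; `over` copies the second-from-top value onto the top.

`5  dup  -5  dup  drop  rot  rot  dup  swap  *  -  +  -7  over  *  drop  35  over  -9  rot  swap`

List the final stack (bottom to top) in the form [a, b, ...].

[-25, -25, 35, -9]

5     [5]
dup   [5, 5]
-5    [5, 5, -5]
dup   [5, 5, -5, -5]
drop  [5, 5, -5]
rot   [5, -5, 5]
rot   [-5, 5, 5]
dup   [-5, 5, 5, 5]
swap  [-5, 5, 5, 5]
*     [-5, 5, 25]
-     [-5, -20]
+     [-25]
-7    [-25, -7]
over  [-25, -7, -25]
*     [-25, 175]
drop  [-25]
35    [-25, 35]
over  [-25, 35, -25]
-9    [-25, 35, -25, -9]
rot   [-25, -25, -9, 35]
swap  [-25, -25, 35, -9]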